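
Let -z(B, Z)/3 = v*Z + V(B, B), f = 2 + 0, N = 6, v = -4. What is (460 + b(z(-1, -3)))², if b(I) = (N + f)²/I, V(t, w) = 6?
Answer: 153462544/729 ≈ 2.1051e+5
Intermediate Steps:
f = 2
z(B, Z) = -18 + 12*Z (z(B, Z) = -3*(-4*Z + 6) = -3*(6 - 4*Z) = -18 + 12*Z)
b(I) = 64/I (b(I) = (6 + 2)²/I = 8²/I = 64/I)
(460 + b(z(-1, -3)))² = (460 + 64/(-18 + 12*(-3)))² = (460 + 64/(-18 - 36))² = (460 + 64/(-54))² = (460 + 64*(-1/54))² = (460 - 32/27)² = (12388/27)² = 153462544/729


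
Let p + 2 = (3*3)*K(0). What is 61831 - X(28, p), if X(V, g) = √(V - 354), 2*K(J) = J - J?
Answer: 61831 - I*√326 ≈ 61831.0 - 18.055*I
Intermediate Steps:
K(J) = 0 (K(J) = (J - J)/2 = (½)*0 = 0)
p = -2 (p = -2 + (3*3)*0 = -2 + 9*0 = -2 + 0 = -2)
X(V, g) = √(-354 + V)
61831 - X(28, p) = 61831 - √(-354 + 28) = 61831 - √(-326) = 61831 - I*√326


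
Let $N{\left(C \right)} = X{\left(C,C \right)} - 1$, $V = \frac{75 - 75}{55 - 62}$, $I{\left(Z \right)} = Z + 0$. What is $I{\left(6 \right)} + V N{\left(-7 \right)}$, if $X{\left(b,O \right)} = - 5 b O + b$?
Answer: $6$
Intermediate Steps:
$I{\left(Z \right)} = Z$
$X{\left(b,O \right)} = b - 5 O b$ ($X{\left(b,O \right)} = - 5 O b + b = b - 5 O b$)
$V = 0$ ($V = \frac{0}{-7} = 0 \left(- \frac{1}{7}\right) = 0$)
$N{\left(C \right)} = -1 + C \left(1 - 5 C\right)$ ($N{\left(C \right)} = C \left(1 - 5 C\right) - 1 = -1 + C \left(1 - 5 C\right)$)
$I{\left(6 \right)} + V N{\left(-7 \right)} = 6 + 0 \left(-1 - 7 - 5 \left(-7\right)^{2}\right) = 6 + 0 \left(-1 - 7 - 245\right) = 6 + 0 \left(-253\right) = 6 + 0 = 6$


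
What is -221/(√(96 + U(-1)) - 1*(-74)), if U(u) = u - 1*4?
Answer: -16354/5385 + 221*√91/5385 ≈ -2.6455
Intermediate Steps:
U(u) = -4 + u (U(u) = u - 4 = -4 + u)
-221/(√(96 + U(-1)) - 1*(-74)) = -221/(√(96 + (-4 - 1)) - 1*(-74)) = -221/(√(96 - 5) + 74) = -221/(√91 + 74) = -221/(74 + √91)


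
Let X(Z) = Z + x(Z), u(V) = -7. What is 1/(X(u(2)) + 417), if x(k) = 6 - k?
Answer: 1/423 ≈ 0.0023641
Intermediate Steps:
X(Z) = 6 (X(Z) = Z + (6 - Z) = 6)
1/(X(u(2)) + 417) = 1/(6 + 417) = 1/423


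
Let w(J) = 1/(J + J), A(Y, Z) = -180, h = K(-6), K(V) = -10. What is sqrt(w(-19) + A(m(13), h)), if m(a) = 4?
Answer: I*sqrt(259958)/38 ≈ 13.417*I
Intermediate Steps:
h = -10
w(J) = 1/(2*J)
sqrt(w(-19) + A(m(13), h)) = sqrt((1/2)/(-19) - 180) = sqrt((1/2)*(-1/19) - 180) = sqrt(-1/38 - 180) = sqrt(-6841/38) = I*sqrt(259958)/38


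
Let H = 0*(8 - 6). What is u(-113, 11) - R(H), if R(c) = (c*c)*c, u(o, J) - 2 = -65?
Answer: -63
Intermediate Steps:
H = 0 (H = 0*2 = 0)
u(o, J) = -63 (u(o, J) = 2 - 65 = -63)
R(c) = c**3 (R(c) = c**2*c = c**3)
u(-113, 11) - R(H) = -63 - 1*0**3 = -63 - 1*0 = -63 + 0 = -63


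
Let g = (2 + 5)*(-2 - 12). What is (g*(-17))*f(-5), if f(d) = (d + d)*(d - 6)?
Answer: 183260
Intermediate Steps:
f(d) = 2*d*(-6 + d) (f(d) = (2*d)*(-6 + d) = 2*d*(-6 + d))
g = -98 (g = 7*(-14) = -98)
(g*(-17))*f(-5) = (-98*(-17))*(2*(-5)*(-6 - 5)) = 1666*(2*(-5)*(-11)) = 1666*110 = 183260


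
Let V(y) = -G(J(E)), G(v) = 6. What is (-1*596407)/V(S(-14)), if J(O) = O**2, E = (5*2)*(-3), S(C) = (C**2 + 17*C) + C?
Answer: 596407/6 ≈ 99401.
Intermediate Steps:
S(C) = C**2 + 18*C
E = -30 (E = 10*(-3) = -30)
V(y) = -6 (V(y) = -1*6 = -6)
(-1*596407)/V(S(-14)) = -1*596407/(-6) = -596407*(-1/6) = 596407/6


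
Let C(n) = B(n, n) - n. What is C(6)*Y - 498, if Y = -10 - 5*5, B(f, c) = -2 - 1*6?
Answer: -8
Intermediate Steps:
B(f, c) = -8 (B(f, c) = -2 - 6 = -8)
C(n) = -8 - n
Y = -35 (Y = -10 - 25 = -35)
C(6)*Y - 498 = (-8 - 1*6)*(-35) - 498 = (-8 - 6)*(-35) - 498 = -14*(-35) - 498 = 490 - 498 = -8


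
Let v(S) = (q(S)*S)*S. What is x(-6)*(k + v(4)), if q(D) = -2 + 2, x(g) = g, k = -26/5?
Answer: 156/5 ≈ 31.200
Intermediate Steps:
k = -26/5 (k = -26*⅕ = -26/5 ≈ -5.2000)
q(D) = 0
v(S) = 0 (v(S) = (0*S)*S = 0*S = 0)
x(-6)*(k + v(4)) = -6*(-26/5 + 0) = -6*(-26/5) = 156/5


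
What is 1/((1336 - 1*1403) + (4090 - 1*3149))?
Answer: 1/874 ≈ 0.0011442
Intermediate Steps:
1/((1336 - 1*1403) + (4090 - 1*3149)) = 1/((1336 - 1403) + (4090 - 3149)) = 1/(-67 + 941) = 1/874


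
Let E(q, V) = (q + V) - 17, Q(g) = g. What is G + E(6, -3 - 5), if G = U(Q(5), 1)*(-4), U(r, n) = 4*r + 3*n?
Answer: -111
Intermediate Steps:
U(r, n) = 3*n + 4*r
E(q, V) = -17 + V + q (E(q, V) = (V + q) - 17 = -17 + V + q)
G = -92 (G = (3*1 + 4*5)*(-4) = (3 + 20)*(-4) = 23*(-4) = -92)
G + E(6, -3 - 5) = -92 + (-17 + (-3 - 5) + 6) = -92 + (-17 - 8 + 6) = -92 - 19 = -111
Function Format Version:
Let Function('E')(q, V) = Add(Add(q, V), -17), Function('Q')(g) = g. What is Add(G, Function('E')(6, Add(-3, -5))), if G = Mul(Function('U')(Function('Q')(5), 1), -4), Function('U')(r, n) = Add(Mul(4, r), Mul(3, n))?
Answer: -111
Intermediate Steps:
Function('U')(r, n) = Add(Mul(3, n), Mul(4, r))
Function('E')(q, V) = Add(-17, V, q) (Function('E')(q, V) = Add(Add(V, q), -17) = Add(-17, V, q))
G = -92 (G = Mul(Add(Mul(3, 1), Mul(4, 5)), -4) = Mul(Add(3, 20), -4) = Mul(23, -4) = -92)
Add(G, Function('E')(6, Add(-3, -5))) = Add(-92, Add(-17, Add(-3, -5), 6)) = Add(-92, Add(-17, -8, 6)) = Add(-92, -19) = -111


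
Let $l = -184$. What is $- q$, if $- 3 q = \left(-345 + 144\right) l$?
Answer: $12328$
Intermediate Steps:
$q = -12328$ ($q = - \frac{\left(-345 + 144\right) \left(-184\right)}{3} = - \frac{\left(-201\right) \left(-184\right)}{3} = \left(- \frac{1}{3}\right) 36984 = -12328$)
$- q = \left(-1\right) \left(-12328\right) = 12328$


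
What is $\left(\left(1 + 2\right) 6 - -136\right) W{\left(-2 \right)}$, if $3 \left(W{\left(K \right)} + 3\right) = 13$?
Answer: $\frac{616}{3} \approx 205.33$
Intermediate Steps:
$W{\left(K \right)} = \frac{4}{3}$ ($W{\left(K \right)} = -3 + \frac{1}{3} \cdot 13 = -3 + \frac{13}{3} = \frac{4}{3}$)
$\left(\left(1 + 2\right) 6 - -136\right) W{\left(-2 \right)} = \left(\left(1 + 2\right) 6 - -136\right) \frac{4}{3} = \left(3 \cdot 6 + 136\right) \frac{4}{3} = \left(18 + 136\right) \frac{4}{3} = 154 \cdot \frac{4}{3} = \frac{616}{3}$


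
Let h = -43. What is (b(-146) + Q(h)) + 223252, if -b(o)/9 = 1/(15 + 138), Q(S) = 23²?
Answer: 3804276/17 ≈ 2.2378e+5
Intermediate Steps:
Q(S) = 529
b(o) = -1/17 (b(o) = -9/(15 + 138) = -9/153 = -9*1/153 = -1/17)
(b(-146) + Q(h)) + 223252 = (-1/17 + 529) + 223252 = 8992/17 + 223252 = 3804276/17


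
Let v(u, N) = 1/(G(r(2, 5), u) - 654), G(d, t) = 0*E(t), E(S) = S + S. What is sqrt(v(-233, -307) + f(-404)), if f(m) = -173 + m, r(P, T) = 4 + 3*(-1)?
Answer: I*sqrt(246792786)/654 ≈ 24.021*I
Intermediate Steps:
r(P, T) = 1 (r(P, T) = 4 - 3 = 1)
E(S) = 2*S
G(d, t) = 0 (G(d, t) = 0*(2*t) = 0)
v(u, N) = -1/654 (v(u, N) = 1/(0 - 654) = 1/(-654) = -1/654)
sqrt(v(-233, -307) + f(-404)) = sqrt(-1/654 + (-173 - 404)) = sqrt(-1/654 - 577) = sqrt(-377359/654) = I*sqrt(246792786)/654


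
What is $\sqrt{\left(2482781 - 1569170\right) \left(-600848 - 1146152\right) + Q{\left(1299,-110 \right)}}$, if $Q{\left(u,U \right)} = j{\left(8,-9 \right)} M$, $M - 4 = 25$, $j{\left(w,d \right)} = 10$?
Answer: $i \sqrt{1596078416710} \approx 1.2634 \cdot 10^{6} i$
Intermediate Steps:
$M = 29$ ($M = 4 + 25 = 29$)
$Q{\left(u,U \right)} = 290$ ($Q{\left(u,U \right)} = 10 \cdot 29 = 290$)
$\sqrt{\left(2482781 - 1569170\right) \left(-600848 - 1146152\right) + Q{\left(1299,-110 \right)}} = \sqrt{\left(2482781 - 1569170\right) \left(-600848 - 1146152\right) + 290} = \sqrt{913611 \left(-1747000\right) + 290} = \sqrt{-1596078417000 + 290} = \sqrt{-1596078416710} = i \sqrt{1596078416710}$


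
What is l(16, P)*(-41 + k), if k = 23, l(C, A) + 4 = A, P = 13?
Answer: -162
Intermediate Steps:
l(C, A) = -4 + A
l(16, P)*(-41 + k) = (-4 + 13)*(-41 + 23) = 9*(-18) = -162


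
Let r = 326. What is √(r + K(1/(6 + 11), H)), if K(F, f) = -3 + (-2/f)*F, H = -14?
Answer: √4574122/119 ≈ 17.972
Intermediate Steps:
K(F, f) = -3 - 2*F/f
√(r + K(1/(6 + 11), H)) = √(326 + (-3 - 2/((6 + 11)*(-14)))) = √(326 + (-3 - 2*(-1/14)/17)) = √(326 + (-3 - 2*1/17*(-1/14))) = √(326 + (-3 + 1/119)) = √(326 - 356/119) = √(38438/119) = √4574122/119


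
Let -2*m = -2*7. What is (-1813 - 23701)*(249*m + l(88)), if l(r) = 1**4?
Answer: -44496416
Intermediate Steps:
m = 7 (m = -(-1)*7 = -1/2*(-14) = 7)
l(r) = 1
(-1813 - 23701)*(249*m + l(88)) = (-1813 - 23701)*(249*7 + 1) = -25514*(1743 + 1) = -25514*1744 = -44496416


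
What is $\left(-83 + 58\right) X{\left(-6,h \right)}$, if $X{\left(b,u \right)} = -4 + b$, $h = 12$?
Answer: $250$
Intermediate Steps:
$\left(-83 + 58\right) X{\left(-6,h \right)} = \left(-83 + 58\right) \left(-4 - 6\right) = \left(-25\right) \left(-10\right) = 250$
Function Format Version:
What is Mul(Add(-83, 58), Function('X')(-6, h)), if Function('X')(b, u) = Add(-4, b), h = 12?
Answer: 250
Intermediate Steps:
Mul(Add(-83, 58), Function('X')(-6, h)) = Mul(Add(-83, 58), Add(-4, -6)) = Mul(-25, -10) = 250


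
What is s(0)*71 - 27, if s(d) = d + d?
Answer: -27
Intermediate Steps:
s(d) = 2*d
s(0)*71 - 27 = (2*0)*71 - 27 = 0*71 - 27 = 0 - 27 = -27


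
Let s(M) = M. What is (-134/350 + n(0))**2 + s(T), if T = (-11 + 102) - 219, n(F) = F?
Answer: -3915511/30625 ≈ -127.85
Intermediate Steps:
T = -128 (T = 91 - 219 = -128)
(-134/350 + n(0))**2 + s(T) = (-134/350 + 0)**2 - 128 = (-134*1/350 + 0)**2 - 128 = (-67/175 + 0)**2 - 128 = (-67/175)**2 - 128 = 4489/30625 - 128 = -3915511/30625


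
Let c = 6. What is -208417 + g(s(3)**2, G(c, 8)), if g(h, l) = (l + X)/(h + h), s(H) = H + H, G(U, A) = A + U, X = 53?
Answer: -15005957/72 ≈ -2.0842e+5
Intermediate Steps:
s(H) = 2*H
g(h, l) = (53 + l)/(2*h) (g(h, l) = (l + 53)/(h + h) = (53 + l)/((2*h)) = (53 + l)*(1/(2*h)) = (53 + l)/(2*h))
-208417 + g(s(3)**2, G(c, 8)) = -208417 + (53 + (8 + 6))/(2*((2*3)**2)) = -208417 + (53 + 14)/(2*(6**2)) = -208417 + (1/2)*67/36 = -208417 + (1/2)*(1/36)*67 = -208417 + 67/72 = -15005957/72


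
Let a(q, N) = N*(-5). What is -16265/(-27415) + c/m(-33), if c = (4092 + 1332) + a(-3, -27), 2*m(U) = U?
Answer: -20284215/60313 ≈ -336.32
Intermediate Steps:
a(q, N) = -5*N
m(U) = U/2
c = 5559 (c = (4092 + 1332) - 5*(-27) = 5424 + 135 = 5559)
-16265/(-27415) + c/m(-33) = -16265/(-27415) + 5559/(((½)*(-33))) = -16265*(-1/27415) + 5559/(-33/2) = 3253/5483 + 5559*(-2/33) = 3253/5483 - 3706/11 = -20284215/60313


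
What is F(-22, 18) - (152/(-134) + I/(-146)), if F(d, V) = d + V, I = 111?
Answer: -20595/9782 ≈ -2.1054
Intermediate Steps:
F(d, V) = V + d
F(-22, 18) - (152/(-134) + I/(-146)) = (18 - 22) - (152/(-134) + 111/(-146)) = -4 - (152*(-1/134) + 111*(-1/146)) = -4 - (-76/67 - 111/146) = -4 - 1*(-18533/9782) = -4 + 18533/9782 = -20595/9782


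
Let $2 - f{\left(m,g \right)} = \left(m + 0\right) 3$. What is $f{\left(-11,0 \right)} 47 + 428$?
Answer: $2073$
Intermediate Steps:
$f{\left(m,g \right)} = 2 - 3 m$ ($f{\left(m,g \right)} = 2 - \left(m + 0\right) 3 = 2 - m 3 = 2 - 3 m$)
$f{\left(-11,0 \right)} 47 + 428 = \left(2 - -33\right) 47 + 428 = \left(2 + 33\right) 47 + 428 = 35 \cdot 47 + 428 = 1645 + 428 = 2073$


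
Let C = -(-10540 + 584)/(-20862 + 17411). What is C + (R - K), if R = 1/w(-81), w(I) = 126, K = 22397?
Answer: -1391435561/62118 ≈ -22400.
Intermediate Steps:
R = 1/126 ≈ 0.0079365
C = -9956/3451 (C = -(-9956)/(-3451) = -(-9956)*(-1)/3451 = -1*9956/3451 = -9956/3451 ≈ -2.8850)
C + (R - K) = -9956/3451 + (1/126 - 1*22397) = -9956/3451 + (1/126 - 22397) = -9956/3451 - 2822021/126 = -1391435561/62118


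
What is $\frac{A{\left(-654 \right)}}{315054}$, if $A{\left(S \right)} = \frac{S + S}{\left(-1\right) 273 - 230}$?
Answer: $\frac{218}{26412027} \approx 8.2538 \cdot 10^{-6}$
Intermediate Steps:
$A{\left(S \right)} = - \frac{2 S}{503}$ ($A{\left(S \right)} = \frac{2 S}{-273 - 230} = \frac{2 S}{-503} = 2 S \left(- \frac{1}{503}\right) = - \frac{2 S}{503}$)
$\frac{A{\left(-654 \right)}}{315054} = \frac{\left(- \frac{2}{503}\right) \left(-654\right)}{315054} = \frac{1308}{503} \cdot \frac{1}{315054} = \frac{218}{26412027}$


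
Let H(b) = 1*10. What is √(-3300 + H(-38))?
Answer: I*√3290 ≈ 57.359*I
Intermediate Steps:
H(b) = 10
√(-3300 + H(-38)) = √(-3300 + 10) = √(-3290) = I*√3290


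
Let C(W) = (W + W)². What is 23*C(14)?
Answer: 18032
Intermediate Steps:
C(W) = 4*W² (C(W) = (2*W)² = 4*W²)
23*C(14) = 23*(4*14²) = 23*(4*196) = 23*784 = 18032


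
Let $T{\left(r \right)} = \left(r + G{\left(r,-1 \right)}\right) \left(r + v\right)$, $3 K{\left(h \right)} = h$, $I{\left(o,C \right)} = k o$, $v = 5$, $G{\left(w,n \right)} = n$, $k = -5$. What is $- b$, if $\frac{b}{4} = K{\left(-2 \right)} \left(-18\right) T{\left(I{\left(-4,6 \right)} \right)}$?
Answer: $-22800$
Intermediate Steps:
$I{\left(o,C \right)} = - 5 o$
$K{\left(h \right)} = \frac{h}{3}$
$T{\left(r \right)} = \left(-1 + r\right) \left(5 + r\right)$ ($T{\left(r \right)} = \left(r - 1\right) \left(r + 5\right) = \left(-1 + r\right) \left(5 + r\right)$)
$b = 22800$ ($b = 4 \cdot \frac{1}{3} \left(-2\right) \left(-18\right) \left(-5 + \left(\left(-5\right) \left(-4\right)\right)^{2} + 4 \left(\left(-5\right) \left(-4\right)\right)\right) = 4 \left(- \frac{2}{3}\right) \left(-18\right) \left(-5 + 20^{2} + 4 \cdot 20\right) = 4 \cdot 12 \left(-5 + 400 + 80\right) = 4 \cdot 12 \cdot 475 = 4 \cdot 5700 = 22800$)
$- b = \left(-1\right) 22800 = -22800$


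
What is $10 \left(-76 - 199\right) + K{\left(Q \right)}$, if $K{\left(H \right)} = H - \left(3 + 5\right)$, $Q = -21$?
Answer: $-2779$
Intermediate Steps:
$K{\left(H \right)} = -8 + H$ ($K{\left(H \right)} = H - 8 = -8 + H$)
$10 \left(-76 - 199\right) + K{\left(Q \right)} = 10 \left(-76 - 199\right) - 29 = 10 \left(-275\right) - 29 = -2750 - 29 = -2779$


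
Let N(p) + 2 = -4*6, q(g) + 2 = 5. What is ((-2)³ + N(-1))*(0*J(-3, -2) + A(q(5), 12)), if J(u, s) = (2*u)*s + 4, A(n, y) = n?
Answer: -102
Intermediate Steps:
q(g) = 3 (q(g) = -2 + 5 = 3)
J(u, s) = 4 + 2*s*u (J(u, s) = 2*s*u + 4 = 4 + 2*s*u)
N(p) = -26 (N(p) = -2 - 4*6 = -2 - 24 = -26)
((-2)³ + N(-1))*(0*J(-3, -2) + A(q(5), 12)) = ((-2)³ - 26)*(0*(4 + 2*(-2)*(-3)) + 3) = (-8 - 26)*(0*(4 + 12) + 3) = -34*(0*16 + 3) = -34*(0 + 3) = -34*3 = -102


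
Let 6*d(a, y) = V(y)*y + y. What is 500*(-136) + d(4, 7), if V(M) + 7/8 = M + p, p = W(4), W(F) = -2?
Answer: -3263713/48 ≈ -67994.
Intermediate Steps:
p = -2
V(M) = -23/8 + M (V(M) = -7/8 + (M - 2) = -7/8 + (-2 + M) = -23/8 + M)
d(a, y) = y/6 + y*(-23/8 + y)/6 (d(a, y) = ((-23/8 + y)*y + y)/6 = (y*(-23/8 + y) + y)/6 = (y + y*(-23/8 + y))/6 = y/6 + y*(-23/8 + y)/6)
500*(-136) + d(4, 7) = 500*(-136) + (1/48)*7*(-15 + 8*7) = -68000 + (1/48)*7*(-15 + 56) = -68000 + (1/48)*7*41 = -68000 + 287/48 = -3263713/48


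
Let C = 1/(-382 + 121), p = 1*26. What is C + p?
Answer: 6785/261 ≈ 25.996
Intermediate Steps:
p = 26
C = -1/261 (C = 1/(-261) = -1/261 ≈ -0.0038314)
C + p = -1/261 + 26 = 6785/261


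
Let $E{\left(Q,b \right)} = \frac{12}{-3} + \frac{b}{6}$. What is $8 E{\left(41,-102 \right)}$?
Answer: $-168$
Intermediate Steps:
$E{\left(Q,b \right)} = -4 + \frac{b}{6}$ ($E{\left(Q,b \right)} = 12 \left(- \frac{1}{3}\right) + b \frac{1}{6} = -4 + \frac{b}{6}$)
$8 E{\left(41,-102 \right)} = 8 \left(-4 + \frac{1}{6} \left(-102\right)\right) = 8 \left(-4 - 17\right) = 8 \left(-21\right) = -168$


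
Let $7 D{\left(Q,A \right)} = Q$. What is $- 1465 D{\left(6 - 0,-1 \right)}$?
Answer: $- \frac{8790}{7} \approx -1255.7$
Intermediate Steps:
$D{\left(Q,A \right)} = \frac{Q}{7}$
$- 1465 D{\left(6 - 0,-1 \right)} = - 1465 \frac{6 - 0}{7} = - 1465 \frac{6 + 0}{7} = - 1465 \cdot \frac{1}{7} \cdot 6 = \left(-1465\right) \frac{6}{7} = - \frac{8790}{7}$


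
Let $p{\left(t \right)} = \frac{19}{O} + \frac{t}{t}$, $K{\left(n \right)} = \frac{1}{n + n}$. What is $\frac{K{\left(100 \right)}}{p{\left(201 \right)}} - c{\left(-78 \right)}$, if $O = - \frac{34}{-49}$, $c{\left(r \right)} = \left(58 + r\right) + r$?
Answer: $\frac{9457017}{96500} \approx 98.0$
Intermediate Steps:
$c{\left(r \right)} = 58 + 2 r$
$O = \frac{34}{49}$ ($O = \left(-34\right) \left(- \frac{1}{49}\right) = \frac{34}{49} \approx 0.69388$)
$K{\left(n \right)} = \frac{1}{2 n}$
$p{\left(t \right)} = \frac{965}{34}$ ($p{\left(t \right)} = \frac{19}{\frac{34}{49}} + \frac{t}{t} = 19 \cdot \frac{49}{34} + 1 = \frac{931}{34} + 1 = \frac{965}{34}$)
$\frac{K{\left(100 \right)}}{p{\left(201 \right)}} - c{\left(-78 \right)} = \frac{\frac{1}{2} \cdot \frac{1}{100}}{\frac{965}{34}} - \left(58 + 2 \left(-78\right)\right) = \frac{1}{2} \cdot \frac{1}{100} \cdot \frac{34}{965} - \left(58 - 156\right) = \frac{1}{200} \cdot \frac{34}{965} - -98 = \frac{17}{96500} + 98 = \frac{9457017}{96500}$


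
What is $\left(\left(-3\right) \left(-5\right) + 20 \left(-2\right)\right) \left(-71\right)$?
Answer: $1775$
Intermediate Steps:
$\left(\left(-3\right) \left(-5\right) + 20 \left(-2\right)\right) \left(-71\right) = \left(15 - 40\right) \left(-71\right) = \left(-25\right) \left(-71\right) = 1775$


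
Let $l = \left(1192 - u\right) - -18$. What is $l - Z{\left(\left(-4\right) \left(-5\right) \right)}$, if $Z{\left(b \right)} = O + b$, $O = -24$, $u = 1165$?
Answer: $49$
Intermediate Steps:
$Z{\left(b \right)} = -24 + b$
$l = 45$ ($l = \left(1192 - 1165\right) - -18 = \left(1192 - 1165\right) + \left(-10 + 28\right) = 27 + 18 = 45$)
$l - Z{\left(\left(-4\right) \left(-5\right) \right)} = 45 - \left(-24 - -20\right) = 45 - \left(-24 + 20\right) = 45 - -4 = 45 + 4 = 49$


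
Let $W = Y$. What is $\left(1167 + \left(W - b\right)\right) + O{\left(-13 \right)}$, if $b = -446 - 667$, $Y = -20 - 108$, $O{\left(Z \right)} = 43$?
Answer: $2195$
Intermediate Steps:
$Y = -128$
$W = -128$
$b = -1113$
$\left(1167 + \left(W - b\right)\right) + O{\left(-13 \right)} = \left(1167 - -985\right) + 43 = \left(1167 + \left(-128 + 1113\right)\right) + 43 = \left(1167 + 985\right) + 43 = 2152 + 43 = 2195$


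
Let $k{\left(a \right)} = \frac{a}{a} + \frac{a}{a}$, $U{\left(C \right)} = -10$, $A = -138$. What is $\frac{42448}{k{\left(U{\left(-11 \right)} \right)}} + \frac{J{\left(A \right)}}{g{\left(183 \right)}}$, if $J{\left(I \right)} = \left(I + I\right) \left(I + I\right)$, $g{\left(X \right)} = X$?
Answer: $\frac{1320056}{61} \approx 21640.0$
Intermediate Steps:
$k{\left(a \right)} = 2$ ($k{\left(a \right)} = 1 + 1 = 2$)
$J{\left(I \right)} = 4 I^{2}$ ($J{\left(I \right)} = 2 I 2 I = 4 I^{2}$)
$\frac{42448}{k{\left(U{\left(-11 \right)} \right)}} + \frac{J{\left(A \right)}}{g{\left(183 \right)}} = \frac{42448}{2} + \frac{4 \left(-138\right)^{2}}{183} = 42448 \cdot \frac{1}{2} + 4 \cdot 19044 \cdot \frac{1}{183} = 21224 + 76176 \cdot \frac{1}{183} = 21224 + \frac{25392}{61} = \frac{1320056}{61}$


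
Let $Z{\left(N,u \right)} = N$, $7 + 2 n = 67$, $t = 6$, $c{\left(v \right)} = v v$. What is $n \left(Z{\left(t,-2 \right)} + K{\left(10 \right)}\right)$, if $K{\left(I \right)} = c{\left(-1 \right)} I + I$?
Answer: $780$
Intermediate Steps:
$c{\left(v \right)} = v^{2}$
$n = 30$ ($n = - \frac{7}{2} + \frac{1}{2} \cdot 67 = - \frac{7}{2} + \frac{67}{2} = 30$)
$K{\left(I \right)} = 2 I$ ($K{\left(I \right)} = \left(-1\right)^{2} I + I = 1 I + I = I + I = 2 I$)
$n \left(Z{\left(t,-2 \right)} + K{\left(10 \right)}\right) = 30 \left(6 + 2 \cdot 10\right) = 30 \left(6 + 20\right) = 30 \cdot 26 = 780$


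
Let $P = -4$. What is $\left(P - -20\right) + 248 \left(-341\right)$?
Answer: $-84552$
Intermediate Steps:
$\left(P - -20\right) + 248 \left(-341\right) = \left(-4 - -20\right) + 248 \left(-341\right) = \left(-4 + 20\right) - 84568 = 16 - 84568 = -84552$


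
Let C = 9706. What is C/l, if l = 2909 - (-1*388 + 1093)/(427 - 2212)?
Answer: 577507/173109 ≈ 3.3361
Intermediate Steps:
l = 346218/119 (l = 2909 - (-388 + 1093)/(-1785) = 2909 - 705*(-1)/1785 = 2909 - 1*(-47/119) = 2909 + 47/119 = 346218/119 ≈ 2909.4)
C/l = 9706/(346218/119) = 9706*(119/346218) = 577507/173109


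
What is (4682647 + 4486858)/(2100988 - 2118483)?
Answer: -1833901/3499 ≈ -524.12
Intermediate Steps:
(4682647 + 4486858)/(2100988 - 2118483) = 9169505/(-17495) = 9169505*(-1/17495) = -1833901/3499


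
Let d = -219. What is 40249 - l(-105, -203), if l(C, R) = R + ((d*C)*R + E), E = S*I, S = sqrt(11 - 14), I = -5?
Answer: 4708437 + 5*I*sqrt(3) ≈ 4.7084e+6 + 8.6602*I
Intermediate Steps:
S = I*sqrt(3) (S = sqrt(-3) = I*sqrt(3) ≈ 1.732*I)
E = -5*I*sqrt(3) (E = (I*sqrt(3))*(-5) = -5*I*sqrt(3) ≈ -8.6602*I)
l(C, R) = R - 219*C*R - 5*I*sqrt(3) (l(C, R) = R + ((-219*C)*R - 5*I*sqrt(3)) = R + (-219*C*R - 5*I*sqrt(3)) = R - 219*C*R - 5*I*sqrt(3))
40249 - l(-105, -203) = 40249 - (-203 - 219*(-105)*(-203) - 5*I*sqrt(3)) = 40249 - (-203 - 4667985 - 5*I*sqrt(3)) = 40249 - (-4668188 - 5*I*sqrt(3)) = 40249 + (4668188 + 5*I*sqrt(3)) = 4708437 + 5*I*sqrt(3)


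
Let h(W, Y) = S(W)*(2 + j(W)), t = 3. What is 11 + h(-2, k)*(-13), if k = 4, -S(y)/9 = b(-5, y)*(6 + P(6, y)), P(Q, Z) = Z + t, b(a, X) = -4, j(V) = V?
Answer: 11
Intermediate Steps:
P(Q, Z) = 3 + Z (P(Q, Z) = Z + 3 = 3 + Z)
S(y) = 324 + 36*y (S(y) = -(-36)*(6 + (3 + y)) = -(-36)*(9 + y) = -9*(-36 - 4*y) = 324 + 36*y)
h(W, Y) = (2 + W)*(324 + 36*W) (h(W, Y) = (324 + 36*W)*(2 + W) = (2 + W)*(324 + 36*W))
11 + h(-2, k)*(-13) = 11 + (36*(2 - 2)*(9 - 2))*(-13) = 11 + (36*0*7)*(-13) = 11 + 0*(-13) = 11 + 0 = 11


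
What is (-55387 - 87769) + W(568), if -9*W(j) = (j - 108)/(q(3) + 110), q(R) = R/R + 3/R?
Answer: -36075427/252 ≈ -1.4316e+5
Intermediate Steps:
q(R) = 1 + 3/R
W(j) = 3/28 - j/1008 (W(j) = -(j - 108)/(9*((3 + 3)/3 + 110)) = -(-108 + j)/(9*((⅓)*6 + 110)) = -(-108 + j)/(9*(2 + 110)) = -(-108 + j)/(9*112) = -(-27/28 + j/112)/9 = 3/28 - j/1008)
(-55387 - 87769) + W(568) = (-55387 - 87769) + (3/28 - 1/1008*568) = -143156 + (3/28 - 71/126) = -143156 - 115/252 = -36075427/252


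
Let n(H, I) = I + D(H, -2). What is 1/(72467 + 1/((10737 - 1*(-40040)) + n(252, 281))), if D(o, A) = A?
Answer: 51056/3699875153 ≈ 1.3799e-5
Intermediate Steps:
n(H, I) = -2 + I (n(H, I) = I - 2 = -2 + I)
1/(72467 + 1/((10737 - 1*(-40040)) + n(252, 281))) = 1/(72467 + 1/((10737 - 1*(-40040)) + (-2 + 281))) = 1/(72467 + 1/((10737 + 40040) + 279)) = 1/(72467 + 1/(50777 + 279)) = 1/(72467 + 1/51056) = 1/(3699875153/51056) = 51056/3699875153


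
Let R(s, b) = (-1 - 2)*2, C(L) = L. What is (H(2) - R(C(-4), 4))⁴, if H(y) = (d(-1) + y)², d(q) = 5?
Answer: 9150625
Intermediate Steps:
R(s, b) = -6 (R(s, b) = -3*2 = -6)
H(y) = (5 + y)²
(H(2) - R(C(-4), 4))⁴ = ((5 + 2)² - 1*(-6))⁴ = (7² + 6)⁴ = (49 + 6)⁴ = 55⁴ = 9150625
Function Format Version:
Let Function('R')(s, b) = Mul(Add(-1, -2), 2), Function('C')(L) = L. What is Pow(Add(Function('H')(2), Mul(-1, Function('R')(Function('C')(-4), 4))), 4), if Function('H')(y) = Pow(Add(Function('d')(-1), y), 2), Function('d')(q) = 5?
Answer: 9150625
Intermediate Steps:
Function('R')(s, b) = -6 (Function('R')(s, b) = Mul(-3, 2) = -6)
Function('H')(y) = Pow(Add(5, y), 2)
Pow(Add(Function('H')(2), Mul(-1, Function('R')(Function('C')(-4), 4))), 4) = Pow(Add(Pow(Add(5, 2), 2), Mul(-1, -6)), 4) = Pow(Add(Pow(7, 2), 6), 4) = Pow(Add(49, 6), 4) = Pow(55, 4) = 9150625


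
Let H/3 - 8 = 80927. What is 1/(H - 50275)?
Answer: 1/192530 ≈ 5.1940e-6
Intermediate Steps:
H = 242805 (H = 24 + 3*80927 = 24 + 242781 = 242805)
1/(H - 50275) = 1/(242805 - 50275) = 1/192530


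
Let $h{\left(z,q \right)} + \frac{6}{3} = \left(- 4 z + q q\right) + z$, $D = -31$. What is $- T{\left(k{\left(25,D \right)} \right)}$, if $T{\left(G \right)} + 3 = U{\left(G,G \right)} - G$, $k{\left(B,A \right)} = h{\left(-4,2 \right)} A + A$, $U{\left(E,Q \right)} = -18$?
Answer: $-444$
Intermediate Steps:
$h{\left(z,q \right)} = -2 + q^{2} - 3 z$ ($h{\left(z,q \right)} = -2 + \left(\left(- 4 z + q q\right) + z\right) = -2 + \left(\left(- 4 z + q^{2}\right) + z\right) = -2 + \left(\left(q^{2} - 4 z\right) + z\right) = -2 + \left(q^{2} - 3 z\right) = -2 + q^{2} - 3 z$)
$k{\left(B,A \right)} = 15 A$ ($k{\left(B,A \right)} = \left(-2 + 2^{2} - -12\right) A + A = \left(-2 + 4 + 12\right) A + A = 14 A + A = 15 A$)
$T{\left(G \right)} = -21 - G$ ($T{\left(G \right)} = -3 - \left(18 + G\right) = -21 - G$)
$- T{\left(k{\left(25,D \right)} \right)} = - (-21 - 15 \left(-31\right)) = - (-21 - -465) = - (-21 + 465) = \left(-1\right) 444 = -444$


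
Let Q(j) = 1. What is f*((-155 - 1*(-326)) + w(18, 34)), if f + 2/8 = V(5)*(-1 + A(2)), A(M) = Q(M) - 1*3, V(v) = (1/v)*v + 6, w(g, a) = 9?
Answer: -3825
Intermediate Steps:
V(v) = 7 (V(v) = v/v + 6 = 1 + 6 = 7)
A(M) = -2 (A(M) = 1 - 1*3 = 1 - 3 = -2)
f = -85/4 (f = -¼ + 7*(-1 - 2) = -¼ + 7*(-3) = -¼ - 21 = -85/4 ≈ -21.250)
f*((-155 - 1*(-326)) + w(18, 34)) = -85*((-155 - 1*(-326)) + 9)/4 = -85*((-155 + 326) + 9)/4 = -85*(171 + 9)/4 = -85/4*180 = -3825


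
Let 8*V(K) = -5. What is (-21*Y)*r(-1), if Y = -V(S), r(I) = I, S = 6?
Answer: 105/8 ≈ 13.125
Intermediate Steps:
V(K) = -5/8 (V(K) = (⅛)*(-5) = -5/8)
Y = 5/8 (Y = -1*(-5/8) = 5/8 ≈ 0.62500)
(-21*Y)*r(-1) = -21*5/8*(-1) = -105/8*(-1) = 105/8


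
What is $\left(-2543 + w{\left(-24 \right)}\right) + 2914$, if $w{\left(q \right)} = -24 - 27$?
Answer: $320$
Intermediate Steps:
$w{\left(q \right)} = -51$
$\left(-2543 + w{\left(-24 \right)}\right) + 2914 = \left(-2543 - 51\right) + 2914 = -2594 + 2914 = 320$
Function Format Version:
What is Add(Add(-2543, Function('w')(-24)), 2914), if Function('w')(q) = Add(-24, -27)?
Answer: 320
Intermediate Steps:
Function('w')(q) = -51
Add(Add(-2543, Function('w')(-24)), 2914) = Add(Add(-2543, -51), 2914) = Add(-2594, 2914) = 320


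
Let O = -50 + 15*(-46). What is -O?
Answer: 740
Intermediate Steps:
O = -740 (O = -50 - 690 = -740)
-O = -1*(-740) = 740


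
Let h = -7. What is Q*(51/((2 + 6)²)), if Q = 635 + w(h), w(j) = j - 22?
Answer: 15453/32 ≈ 482.91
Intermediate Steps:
w(j) = -22 + j
Q = 606 (Q = 635 + (-22 - 7) = 635 - 29 = 606)
Q*(51/((2 + 6)²)) = 606*(51/((2 + 6)²)) = 606*(51/(8²)) = 606*(51/64) = 15453/32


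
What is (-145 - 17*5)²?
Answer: 52900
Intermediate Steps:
(-145 - 17*5)² = (-145 - 1*85)² = (-145 - 85)² = (-230)² = 52900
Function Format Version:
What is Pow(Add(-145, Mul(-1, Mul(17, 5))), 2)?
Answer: 52900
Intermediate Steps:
Pow(Add(-145, Mul(-1, Mul(17, 5))), 2) = Pow(Add(-145, Mul(-1, 85)), 2) = Pow(Add(-145, -85), 2) = Pow(-230, 2) = 52900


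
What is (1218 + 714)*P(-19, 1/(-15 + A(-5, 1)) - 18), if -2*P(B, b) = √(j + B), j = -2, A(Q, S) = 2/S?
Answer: -966*I*√21 ≈ -4426.8*I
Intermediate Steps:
P(B, b) = -√(-2 + B)/2
(1218 + 714)*P(-19, 1/(-15 + A(-5, 1)) - 18) = (1218 + 714)*(-√(-2 - 19)/2) = 1932*(-I*√21/2) = -966*I*√21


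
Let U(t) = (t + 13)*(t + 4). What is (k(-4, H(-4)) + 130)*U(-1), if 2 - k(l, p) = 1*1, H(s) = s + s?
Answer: 4716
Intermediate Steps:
H(s) = 2*s
k(l, p) = 1 (k(l, p) = 2 - 1 = 1)
U(t) = (4 + t)*(13 + t) (U(t) = (13 + t)*(4 + t) = (4 + t)*(13 + t))
(k(-4, H(-4)) + 130)*U(-1) = (1 + 130)*(52 + (-1)² + 17*(-1)) = 131*(52 + 1 - 17) = 131*36 = 4716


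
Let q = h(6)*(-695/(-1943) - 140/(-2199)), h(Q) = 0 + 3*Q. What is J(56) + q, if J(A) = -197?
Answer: -269769193/1424219 ≈ -189.42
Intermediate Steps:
h(Q) = 3*Q
q = 10801950/1424219 (q = (3*6)*(-695/(-1943) - 140/(-2199)) = 18*(-695*(-1/1943) - 140*(-1/2199)) = 18*(695/1943 + 140/2199) = 18*(1800325/4272657) = 10801950/1424219 ≈ 7.5845)
J(56) + q = -197 + 10801950/1424219 = -269769193/1424219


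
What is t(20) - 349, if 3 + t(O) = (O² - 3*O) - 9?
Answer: -21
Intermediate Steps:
t(O) = -12 + O² - 3*O (t(O) = -3 + ((O² - 3*O) - 9) = -3 + (-9 + O² - 3*O) = -12 + O² - 3*O)
t(20) - 349 = (-12 + 20² - 3*20) - 349 = (-12 + 400 - 60) - 349 = 328 - 349 = -21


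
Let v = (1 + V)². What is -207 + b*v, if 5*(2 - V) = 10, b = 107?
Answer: -100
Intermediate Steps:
V = 0 (V = 2 - ⅕*10 = 2 - 2 = 0)
v = 1 (v = (1 + 0)² = 1² = 1)
-207 + b*v = -207 + 107*1 = -207 + 107 = -100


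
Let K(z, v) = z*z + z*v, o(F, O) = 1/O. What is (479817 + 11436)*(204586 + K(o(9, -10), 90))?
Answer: 10049906989353/100 ≈ 1.0050e+11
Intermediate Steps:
K(z, v) = z**2 + v*z
(479817 + 11436)*(204586 + K(o(9, -10), 90)) = (479817 + 11436)*(204586 + (90 + 1/(-10))/(-10)) = 491253*(204586 - (90 - 1/10)/10) = 491253*(204586 - 1/10*899/10) = 491253*(204586 - 899/100) = 491253*(20457701/100) = 10049906989353/100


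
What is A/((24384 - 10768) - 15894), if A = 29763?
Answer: -29763/2278 ≈ -13.065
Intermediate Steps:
A/((24384 - 10768) - 15894) = 29763/((24384 - 10768) - 15894) = 29763/(13616 - 15894) = 29763/(-2278) = 29763*(-1/2278) = -29763/2278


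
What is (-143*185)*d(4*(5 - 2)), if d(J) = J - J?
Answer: 0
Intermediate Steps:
d(J) = 0
(-143*185)*d(4*(5 - 2)) = -143*185*0 = -26455*0 = 0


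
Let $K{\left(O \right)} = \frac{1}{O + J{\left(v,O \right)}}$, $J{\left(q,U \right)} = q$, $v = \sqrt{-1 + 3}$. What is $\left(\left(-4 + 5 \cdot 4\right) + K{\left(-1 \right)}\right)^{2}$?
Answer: $291 + 34 \sqrt{2} \approx 339.08$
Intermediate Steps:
$v = \sqrt{2} \approx 1.4142$
$K{\left(O \right)} = \frac{1}{O + \sqrt{2}}$
$\left(\left(-4 + 5 \cdot 4\right) + K{\left(-1 \right)}\right)^{2} = \left(\left(-4 + 5 \cdot 4\right) + \frac{1}{-1 + \sqrt{2}}\right)^{2} = \left(\left(-4 + 20\right) + \frac{1}{-1 + \sqrt{2}}\right)^{2} = \left(16 + \frac{1}{-1 + \sqrt{2}}\right)^{2}$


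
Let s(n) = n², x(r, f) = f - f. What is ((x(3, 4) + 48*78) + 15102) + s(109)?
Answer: 30727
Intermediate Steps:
x(r, f) = 0
((x(3, 4) + 48*78) + 15102) + s(109) = ((0 + 48*78) + 15102) + 109² = ((0 + 3744) + 15102) + 11881 = (3744 + 15102) + 11881 = 18846 + 11881 = 30727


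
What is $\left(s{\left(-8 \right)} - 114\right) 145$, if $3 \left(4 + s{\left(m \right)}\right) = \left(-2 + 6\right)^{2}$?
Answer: $- \frac{49010}{3} \approx -16337.0$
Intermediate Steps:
$s{\left(m \right)} = \frac{4}{3}$ ($s{\left(m \right)} = -4 + \frac{\left(-2 + 6\right)^{2}}{3} = -4 + \frac{4^{2}}{3} = -4 + \frac{1}{3} \cdot 16 = -4 + \frac{16}{3} = \frac{4}{3}$)
$\left(s{\left(-8 \right)} - 114\right) 145 = \left(\frac{4}{3} - 114\right) 145 = \left(- \frac{338}{3}\right) 145 = - \frac{49010}{3}$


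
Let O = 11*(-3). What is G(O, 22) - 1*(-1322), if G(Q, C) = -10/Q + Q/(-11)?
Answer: 43735/33 ≈ 1325.3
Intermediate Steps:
O = -33
G(Q, C) = -10/Q - Q/11 (G(Q, C) = -10/Q + Q*(-1/11) = -10/Q - Q/11)
G(O, 22) - 1*(-1322) = (-10/(-33) - 1/11*(-33)) - 1*(-1322) = (-10*(-1/33) + 3) + 1322 = (10/33 + 3) + 1322 = 109/33 + 1322 = 43735/33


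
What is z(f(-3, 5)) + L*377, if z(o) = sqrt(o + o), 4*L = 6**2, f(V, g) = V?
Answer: 3393 + I*sqrt(6) ≈ 3393.0 + 2.4495*I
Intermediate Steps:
L = 9 (L = (1/4)*6**2 = (1/4)*36 = 9)
z(o) = sqrt(2)*sqrt(o) (z(o) = sqrt(2*o) = sqrt(2)*sqrt(o))
z(f(-3, 5)) + L*377 = sqrt(2)*sqrt(-3) + 9*377 = sqrt(2)*(I*sqrt(3)) + 3393 = I*sqrt(6) + 3393 = 3393 + I*sqrt(6)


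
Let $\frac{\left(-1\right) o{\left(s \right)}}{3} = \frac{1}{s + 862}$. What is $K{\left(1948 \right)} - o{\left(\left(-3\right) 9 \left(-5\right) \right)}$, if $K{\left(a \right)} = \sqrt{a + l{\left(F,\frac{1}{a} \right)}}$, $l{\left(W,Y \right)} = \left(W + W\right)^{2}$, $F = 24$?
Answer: $\frac{3}{997} + 2 \sqrt{1063} \approx 65.21$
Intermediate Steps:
$l{\left(W,Y \right)} = 4 W^{2}$ ($l{\left(W,Y \right)} = \left(2 W\right)^{2} = 4 W^{2}$)
$o{\left(s \right)} = - \frac{3}{862 + s}$ ($o{\left(s \right)} = - \frac{3}{s + 862} = - \frac{3}{862 + s}$)
$K{\left(a \right)} = \sqrt{2304 + a}$ ($K{\left(a \right)} = \sqrt{a + 4 \cdot 24^{2}} = \sqrt{a + 4 \cdot 576} = \sqrt{a + 2304} = \sqrt{2304 + a}$)
$K{\left(1948 \right)} - o{\left(\left(-3\right) 9 \left(-5\right) \right)} = \sqrt{2304 + 1948} - - \frac{3}{862 + \left(-3\right) 9 \left(-5\right)} = \sqrt{4252} - - \frac{3}{862 - -135} = 2 \sqrt{1063} - - \frac{3}{862 + 135} = 2 \sqrt{1063} - - \frac{3}{997} = 2 \sqrt{1063} + \frac{3}{997} = \frac{3}{997} + 2 \sqrt{1063}$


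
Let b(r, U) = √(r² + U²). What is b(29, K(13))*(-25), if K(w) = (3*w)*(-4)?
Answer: -25*√25177 ≈ -3966.8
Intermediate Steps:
K(w) = -12*w
b(r, U) = √(U² + r²)
b(29, K(13))*(-25) = √((-12*13)² + 29²)*(-25) = √((-156)² + 841)*(-25) = √(24336 + 841)*(-25) = √25177*(-25) = -25*√25177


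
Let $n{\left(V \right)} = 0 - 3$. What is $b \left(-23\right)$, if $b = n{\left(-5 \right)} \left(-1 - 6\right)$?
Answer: $-483$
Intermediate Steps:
$n{\left(V \right)} = -3$
$b = 21$ ($b = - 3 \left(-1 - 6\right) = \left(-3\right) \left(-7\right) = 21$)
$b \left(-23\right) = 21 \left(-23\right) = -483$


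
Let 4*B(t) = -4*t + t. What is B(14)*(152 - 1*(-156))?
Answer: -3234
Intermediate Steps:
B(t) = -3*t/4 (B(t) = (-4*t + t)/4 = (-3*t)/4 = -3*t/4)
B(14)*(152 - 1*(-156)) = (-¾*14)*(152 - 1*(-156)) = -21*(152 + 156)/2 = -21/2*308 = -3234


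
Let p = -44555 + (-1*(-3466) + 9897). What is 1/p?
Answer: -1/31192 ≈ -3.2059e-5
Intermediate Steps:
p = -31192 (p = -44555 + (3466 + 9897) = -44555 + 13363 = -31192)
1/p = 1/(-31192) = -1/31192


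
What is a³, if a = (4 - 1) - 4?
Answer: -1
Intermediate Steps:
a = -1 (a = 3 - 4 = -1)
a³ = (-1)³ = -1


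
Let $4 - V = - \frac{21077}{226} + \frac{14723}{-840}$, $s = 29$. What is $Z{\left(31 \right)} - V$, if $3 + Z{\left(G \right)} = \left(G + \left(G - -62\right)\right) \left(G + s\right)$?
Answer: $\frac{695024321}{94920} \approx 7322.2$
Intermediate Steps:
$V = \frac{10895719}{94920}$ ($V = 4 - \left(- \frac{21077}{226} + \frac{14723}{-840}\right) = 4 - \left(\left(-21077\right) \frac{1}{226} + 14723 \left(- \frac{1}{840}\right)\right) = 4 - \left(- \frac{21077}{226} - \frac{14723}{840}\right) = 4 - - \frac{10516039}{94920} = 4 + \frac{10516039}{94920} = \frac{10895719}{94920} \approx 114.79$)
$Z{\left(G \right)} = -3 + \left(29 + G\right) \left(62 + 2 G\right)$ ($Z{\left(G \right)} = -3 + \left(G + \left(G - -62\right)\right) \left(G + 29\right) = -3 + \left(G + \left(G + 62\right)\right) \left(29 + G\right) = -3 + \left(G + \left(62 + G\right)\right) \left(29 + G\right) = -3 + \left(62 + 2 G\right) \left(29 + G\right) = -3 + \left(29 + G\right) \left(62 + 2 G\right)$)
$Z{\left(31 \right)} - V = \left(1795 + 2 \cdot 31^{2} + 120 \cdot 31\right) - \frac{10895719}{94920} = \left(1795 + 2 \cdot 961 + 3720\right) - \frac{10895719}{94920} = \left(1795 + 1922 + 3720\right) - \frac{10895719}{94920} = 7437 - \frac{10895719}{94920} = \frac{695024321}{94920}$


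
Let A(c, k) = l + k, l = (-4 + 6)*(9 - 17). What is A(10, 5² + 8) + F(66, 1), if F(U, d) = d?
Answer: 18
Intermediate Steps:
l = -16 (l = 2*(-8) = -16)
A(c, k) = -16 + k
A(10, 5² + 8) + F(66, 1) = (-16 + (5² + 8)) + 1 = (-16 + (25 + 8)) + 1 = (-16 + 33) + 1 = 17 + 1 = 18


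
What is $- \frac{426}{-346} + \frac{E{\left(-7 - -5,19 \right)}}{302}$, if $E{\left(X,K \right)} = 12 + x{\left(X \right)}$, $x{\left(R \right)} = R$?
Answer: $\frac{33028}{26123} \approx 1.2643$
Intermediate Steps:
$E{\left(X,K \right)} = 12 + X$
$- \frac{426}{-346} + \frac{E{\left(-7 - -5,19 \right)}}{302} = - \frac{426}{-346} + \frac{12 - 2}{302} = \left(-426\right) \left(- \frac{1}{346}\right) + \left(12 + \left(-7 + 5\right)\right) \frac{1}{302} = \frac{213}{173} + \left(12 - 2\right) \frac{1}{302} = \frac{213}{173} + 10 \cdot \frac{1}{302} = \frac{213}{173} + \frac{5}{151} = \frac{33028}{26123}$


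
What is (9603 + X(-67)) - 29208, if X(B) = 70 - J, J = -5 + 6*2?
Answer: -19542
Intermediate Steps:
J = 7 (J = -5 + 12 = 7)
X(B) = 63 (X(B) = 70 - 1*7 = 70 - 7 = 63)
(9603 + X(-67)) - 29208 = (9603 + 63) - 29208 = 9666 - 29208 = -19542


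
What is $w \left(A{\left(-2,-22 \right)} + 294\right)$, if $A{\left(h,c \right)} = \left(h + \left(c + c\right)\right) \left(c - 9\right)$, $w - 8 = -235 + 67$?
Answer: $-275200$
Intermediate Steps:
$w = -160$ ($w = 8 + \left(-235 + 67\right) = 8 - 168 = -160$)
$A{\left(h,c \right)} = \left(-9 + c\right) \left(h + 2 c\right)$ ($A{\left(h,c \right)} = \left(h + 2 c\right) \left(-9 + c\right) = \left(-9 + c\right) \left(h + 2 c\right)$)
$w \left(A{\left(-2,-22 \right)} + 294\right) = - 160 \left(\left(\left(-18\right) \left(-22\right) - -18 + 2 \left(-22\right)^{2} - -44\right) + 294\right) = - 160 \left(\left(396 + 18 + 2 \cdot 484 + 44\right) + 294\right) = - 160 \left(\left(396 + 18 + 968 + 44\right) + 294\right) = - 160 \left(1426 + 294\right) = \left(-160\right) 1720 = -275200$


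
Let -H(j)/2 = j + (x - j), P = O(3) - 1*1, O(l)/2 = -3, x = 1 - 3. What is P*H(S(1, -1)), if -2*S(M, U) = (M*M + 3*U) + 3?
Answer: -28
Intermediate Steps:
x = -2
O(l) = -6 (O(l) = 2*(-3) = -6)
S(M, U) = -3/2 - 3*U/2 - M²/2 (S(M, U) = -((M*M + 3*U) + 3)/2 = -((M² + 3*U) + 3)/2 = -(3 + M² + 3*U)/2 = -3/2 - 3*U/2 - M²/2)
P = -7 (P = -6 - 1*1 = -6 - 1 = -7)
H(j) = 4 (H(j) = -2*(j + (-2 - j)) = -2*(-2) = 4)
P*H(S(1, -1)) = -7*4 = -28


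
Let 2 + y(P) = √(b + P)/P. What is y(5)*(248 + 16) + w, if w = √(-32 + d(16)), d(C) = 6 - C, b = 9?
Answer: -528 + 264*√14/5 + I*√42 ≈ -330.44 + 6.4807*I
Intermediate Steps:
y(P) = -2 + √(9 + P)/P
w = I*√42 (w = √(-32 + (6 - 1*16)) = √(-32 + (6 - 16)) = √(-32 - 10) = √(-42) = I*√42 ≈ 6.4807*I)
y(5)*(248 + 16) + w = (-2 + √(9 + 5)/5)*(248 + 16) + I*√42 = (-2 + √14/5)*264 + I*√42 = (-528 + 264*√14/5) + I*√42 = -528 + 264*√14/5 + I*√42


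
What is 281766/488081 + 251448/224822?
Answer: 93037093470/54865673291 ≈ 1.6957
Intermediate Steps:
281766/488081 + 251448/224822 = 281766*(1/488081) + 251448*(1/224822) = 281766/488081 + 125724/112411 = 93037093470/54865673291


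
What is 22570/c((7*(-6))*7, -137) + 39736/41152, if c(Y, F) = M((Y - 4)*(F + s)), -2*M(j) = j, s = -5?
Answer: -5504147/54418376 ≈ -0.10115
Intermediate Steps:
M(j) = -j/2
c(Y, F) = -(-5 + F)*(-4 + Y)/2 (c(Y, F) = -(Y - 4)*(F - 5)/2 = -(-4 + Y)*(-5 + F)/2 = -(-5 + F)*(-4 + Y)/2)
22570/c((7*(-6))*7, -137) + 39736/41152 = 22570/(-10 + 2*(-137) + 5*((7*(-6))*7)/2 - ½*(-137)*(7*(-6))*7) + 39736/41152 = 22570/(-10 - 274 + 5*(-42*7)/2 - ½*(-137)*(-42*7)) + 39736*(1/41152) = 22570/(-10 - 274 + (5/2)*(-294) - ½*(-137)*(-294)) + 4967/5144 = 22570/(-10 - 274 - 735 - 20139) + 4967/5144 = 22570/(-21158) + 4967/5144 = 22570*(-1/21158) + 4967/5144 = -11285/10579 + 4967/5144 = -5504147/54418376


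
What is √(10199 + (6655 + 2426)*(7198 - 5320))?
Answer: √17064317 ≈ 4130.9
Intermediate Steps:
√(10199 + (6655 + 2426)*(7198 - 5320)) = √(10199 + 9081*1878) = √(10199 + 17054118) = √17064317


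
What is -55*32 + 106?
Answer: -1654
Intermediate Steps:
-55*32 + 106 = -1760 + 106 = -1654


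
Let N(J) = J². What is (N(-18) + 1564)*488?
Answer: 921344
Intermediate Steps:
(N(-18) + 1564)*488 = ((-18)² + 1564)*488 = (324 + 1564)*488 = 1888*488 = 921344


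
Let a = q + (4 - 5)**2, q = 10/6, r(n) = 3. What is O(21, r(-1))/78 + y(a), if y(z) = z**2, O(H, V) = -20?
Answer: 802/117 ≈ 6.8547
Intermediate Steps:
q = 5/3 (q = 10*(1/6) = 5/3 ≈ 1.6667)
a = 8/3 (a = 5/3 + (4 - 5)**2 = 5/3 + (-1)**2 = 5/3 + 1 = 8/3 ≈ 2.6667)
O(21, r(-1))/78 + y(a) = -20/78 + (8/3)**2 = -20*1/78 + 64/9 = -10/39 + 64/9 = 802/117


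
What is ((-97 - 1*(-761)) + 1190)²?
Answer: 3437316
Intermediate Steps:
((-97 - 1*(-761)) + 1190)² = ((-97 + 761) + 1190)² = (664 + 1190)² = 1854² = 3437316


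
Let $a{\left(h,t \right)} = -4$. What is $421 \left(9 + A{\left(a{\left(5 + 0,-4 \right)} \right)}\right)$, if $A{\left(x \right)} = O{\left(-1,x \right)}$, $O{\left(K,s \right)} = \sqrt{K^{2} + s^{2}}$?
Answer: $3789 + 421 \sqrt{17} \approx 5524.8$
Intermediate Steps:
$A{\left(x \right)} = \sqrt{1 + x^{2}}$ ($A{\left(x \right)} = \sqrt{\left(-1\right)^{2} + x^{2}} = \sqrt{1 + x^{2}}$)
$421 \left(9 + A{\left(a{\left(5 + 0,-4 \right)} \right)}\right) = 421 \left(9 + \sqrt{1 + \left(-4\right)^{2}}\right) = 421 \left(9 + \sqrt{1 + 16}\right) = 421 \left(9 + \sqrt{17}\right) = 3789 + 421 \sqrt{17}$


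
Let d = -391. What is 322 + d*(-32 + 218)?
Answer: -72404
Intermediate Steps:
322 + d*(-32 + 218) = 322 - 391*(-32 + 218) = 322 - 391*186 = 322 - 72726 = -72404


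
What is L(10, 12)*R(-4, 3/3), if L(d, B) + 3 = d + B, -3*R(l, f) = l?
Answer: 76/3 ≈ 25.333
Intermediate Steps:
R(l, f) = -l/3
L(d, B) = -3 + B + d (L(d, B) = -3 + (d + B) = -3 + (B + d) = -3 + B + d)
L(10, 12)*R(-4, 3/3) = (-3 + 12 + 10)*(-⅓*(-4)) = 19*(4/3) = 76/3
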